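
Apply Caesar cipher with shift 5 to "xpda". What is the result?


Caesar cipher: shift "xpda" by 5
  'x' (pos 23) + 5 = pos 2 = 'c'
  'p' (pos 15) + 5 = pos 20 = 'u'
  'd' (pos 3) + 5 = pos 8 = 'i'
  'a' (pos 0) + 5 = pos 5 = 'f'
Result: cuif

cuif


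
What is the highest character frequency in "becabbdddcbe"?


Input: becabbdddcbe
Character counts:
  'a': 1
  'b': 4
  'c': 2
  'd': 3
  'e': 2
Maximum frequency: 4

4


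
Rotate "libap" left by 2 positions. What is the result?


Input: "libap", rotate left by 2
First 2 characters: "li"
Remaining characters: "bap"
Concatenate remaining + first: "bap" + "li" = "bapli"

bapli


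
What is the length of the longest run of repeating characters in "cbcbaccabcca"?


Input: "cbcbaccabcca"
Scanning for longest run:
  Position 1 ('b'): new char, reset run to 1
  Position 2 ('c'): new char, reset run to 1
  Position 3 ('b'): new char, reset run to 1
  Position 4 ('a'): new char, reset run to 1
  Position 5 ('c'): new char, reset run to 1
  Position 6 ('c'): continues run of 'c', length=2
  Position 7 ('a'): new char, reset run to 1
  Position 8 ('b'): new char, reset run to 1
  Position 9 ('c'): new char, reset run to 1
  Position 10 ('c'): continues run of 'c', length=2
  Position 11 ('a'): new char, reset run to 1
Longest run: 'c' with length 2

2


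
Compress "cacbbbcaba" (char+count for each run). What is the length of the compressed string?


Input: cacbbbcaba
Runs:
  'c' x 1 => "c1"
  'a' x 1 => "a1"
  'c' x 1 => "c1"
  'b' x 3 => "b3"
  'c' x 1 => "c1"
  'a' x 1 => "a1"
  'b' x 1 => "b1"
  'a' x 1 => "a1"
Compressed: "c1a1c1b3c1a1b1a1"
Compressed length: 16

16


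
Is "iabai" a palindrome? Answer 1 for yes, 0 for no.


Input: iabai
Reversed: iabai
  Compare pos 0 ('i') with pos 4 ('i'): match
  Compare pos 1 ('a') with pos 3 ('a'): match
Result: palindrome

1


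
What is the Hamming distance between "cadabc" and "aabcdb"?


Comparing "cadabc" and "aabcdb" position by position:
  Position 0: 'c' vs 'a' => differ
  Position 1: 'a' vs 'a' => same
  Position 2: 'd' vs 'b' => differ
  Position 3: 'a' vs 'c' => differ
  Position 4: 'b' vs 'd' => differ
  Position 5: 'c' vs 'b' => differ
Total differences (Hamming distance): 5

5


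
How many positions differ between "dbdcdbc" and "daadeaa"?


Comparing "dbdcdbc" and "daadeaa" position by position:
  Position 0: 'd' vs 'd' => same
  Position 1: 'b' vs 'a' => DIFFER
  Position 2: 'd' vs 'a' => DIFFER
  Position 3: 'c' vs 'd' => DIFFER
  Position 4: 'd' vs 'e' => DIFFER
  Position 5: 'b' vs 'a' => DIFFER
  Position 6: 'c' vs 'a' => DIFFER
Positions that differ: 6

6


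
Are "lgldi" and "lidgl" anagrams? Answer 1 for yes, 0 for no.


Strings: "lgldi", "lidgl"
Sorted first:  dgill
Sorted second: dgill
Sorted forms match => anagrams

1


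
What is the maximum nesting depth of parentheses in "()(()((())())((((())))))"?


Input: "()(()((())())((((())))))"
Tracking depth:
  Position 0 '(': depth becomes 1
  Position 1 ')': depth becomes 0
  Position 2 '(': depth becomes 1
  Position 3 '(': depth becomes 2
  Position 4 ')': depth becomes 1
  Position 5 '(': depth becomes 2
  Position 6 '(': depth becomes 3
  Position 7 '(': depth becomes 4
  Position 8 ')': depth becomes 3
  Position 9 ')': depth becomes 2
  Position 10 '(': depth becomes 3
  Position 11 ')': depth becomes 2
  Position 12 ')': depth becomes 1
  Position 13 '(': depth becomes 2
  Position 14 '(': depth becomes 3
  Position 15 '(': depth becomes 4
  Position 16 '(': depth becomes 5
  Position 17 '(': depth becomes 6
  Position 18 ')': depth becomes 5
  Position 19 ')': depth becomes 4
  Position 20 ')': depth becomes 3
  Position 21 ')': depth becomes 2
  Position 22 ')': depth becomes 1
  Position 23 ')': depth becomes 0
Maximum depth reached: 6

6


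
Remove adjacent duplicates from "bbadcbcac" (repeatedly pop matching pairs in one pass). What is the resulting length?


Input: bbadcbcac
Stack-based adjacent duplicate removal:
  Read 'b': push. Stack: b
  Read 'b': matches stack top 'b' => pop. Stack: (empty)
  Read 'a': push. Stack: a
  Read 'd': push. Stack: ad
  Read 'c': push. Stack: adc
  Read 'b': push. Stack: adcb
  Read 'c': push. Stack: adcbc
  Read 'a': push. Stack: adcbca
  Read 'c': push. Stack: adcbcac
Final stack: "adcbcac" (length 7)

7


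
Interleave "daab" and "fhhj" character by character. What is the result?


Interleaving "daab" and "fhhj":
  Position 0: 'd' from first, 'f' from second => "df"
  Position 1: 'a' from first, 'h' from second => "ah"
  Position 2: 'a' from first, 'h' from second => "ah"
  Position 3: 'b' from first, 'j' from second => "bj"
Result: dfahahbj

dfahahbj


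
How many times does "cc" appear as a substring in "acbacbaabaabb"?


Searching for "cc" in "acbacbaabaabb"
Scanning each position:
  Position 0: "ac" => no
  Position 1: "cb" => no
  Position 2: "ba" => no
  Position 3: "ac" => no
  Position 4: "cb" => no
  Position 5: "ba" => no
  Position 6: "aa" => no
  Position 7: "ab" => no
  Position 8: "ba" => no
  Position 9: "aa" => no
  Position 10: "ab" => no
  Position 11: "bb" => no
Total occurrences: 0

0


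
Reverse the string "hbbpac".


Input: hbbpac
Reading characters right to left:
  Position 5: 'c'
  Position 4: 'a'
  Position 3: 'p'
  Position 2: 'b'
  Position 1: 'b'
  Position 0: 'h'
Reversed: capbbh

capbbh


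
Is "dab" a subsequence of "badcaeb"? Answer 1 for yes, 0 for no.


Check if "dab" is a subsequence of "badcaeb"
Greedy scan:
  Position 0 ('b'): no match needed
  Position 1 ('a'): no match needed
  Position 2 ('d'): matches sub[0] = 'd'
  Position 3 ('c'): no match needed
  Position 4 ('a'): matches sub[1] = 'a'
  Position 5 ('e'): no match needed
  Position 6 ('b'): matches sub[2] = 'b'
All 3 characters matched => is a subsequence

1


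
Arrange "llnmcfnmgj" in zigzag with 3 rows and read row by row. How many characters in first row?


Zigzag "llnmcfnmgj" into 3 rows:
Placing characters:
  'l' => row 0
  'l' => row 1
  'n' => row 2
  'm' => row 1
  'c' => row 0
  'f' => row 1
  'n' => row 2
  'm' => row 1
  'g' => row 0
  'j' => row 1
Rows:
  Row 0: "lcg"
  Row 1: "lmfmj"
  Row 2: "nn"
First row length: 3

3


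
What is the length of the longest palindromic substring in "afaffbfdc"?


Input: "afaffbfdc"
Checking substrings for palindromes:
  [0:3] "afa" (len 3) => palindrome
  [1:4] "faf" (len 3) => palindrome
  [4:7] "fbf" (len 3) => palindrome
  [3:5] "ff" (len 2) => palindrome
Longest palindromic substring: "afa" with length 3

3


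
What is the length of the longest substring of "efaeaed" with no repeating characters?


Input: "efaeaed"
Sliding window (track last position of each char):
  Position 0 ('e'): window [0,0] length 1 -- new best
  Position 1 ('f'): window [0,1] length 2 -- new best
  Position 2 ('a'): window [0,2] length 3 -- new best
  Position 3 ('e'): repeat (last at 0), move window start to 1
  Position 3 ('e'): window [1,3] length 3
  Position 4 ('a'): repeat (last at 2), move window start to 3
  Position 4 ('a'): window [3,4] length 2
  Position 5 ('e'): repeat (last at 3), move window start to 4
  Position 5 ('e'): window [4,5] length 2
  Position 6 ('d'): window [4,6] length 3
Longest substring with no repeats: "efa" with length 3

3


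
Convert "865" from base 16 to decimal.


Input: "865" in base 16
Positional expansion:
  Digit '8' (value 8) x 16^2 = 2048
  Digit '6' (value 6) x 16^1 = 96
  Digit '5' (value 5) x 16^0 = 5
Sum = 2149

2149


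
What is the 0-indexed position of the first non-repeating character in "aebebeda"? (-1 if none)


Input: aebebeda
Character frequencies:
  'a': 2
  'b': 2
  'd': 1
  'e': 3
Scanning left to right for freq == 1:
  Position 0 ('a'): freq=2, skip
  Position 1 ('e'): freq=3, skip
  Position 2 ('b'): freq=2, skip
  Position 3 ('e'): freq=3, skip
  Position 4 ('b'): freq=2, skip
  Position 5 ('e'): freq=3, skip
  Position 6 ('d'): unique! => answer = 6

6


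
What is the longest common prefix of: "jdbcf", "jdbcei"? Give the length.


Words: jdbcf, jdbcei
  Position 0: all 'j' => match
  Position 1: all 'd' => match
  Position 2: all 'b' => match
  Position 3: all 'c' => match
  Position 4: ('f', 'e') => mismatch, stop
LCP = "jdbc" (length 4)

4


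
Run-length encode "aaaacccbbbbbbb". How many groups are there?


Input: aaaacccbbbbbbb
Scanning for consecutive runs:
  Group 1: 'a' x 4 (positions 0-3)
  Group 2: 'c' x 3 (positions 4-6)
  Group 3: 'b' x 7 (positions 7-13)
Total groups: 3

3


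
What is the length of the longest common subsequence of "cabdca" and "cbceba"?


LCS of "cabdca" and "cbceba"
DP table:
           c    b    c    e    b    a
      0    0    0    0    0    0    0
  c   0    1    1    1    1    1    1
  a   0    1    1    1    1    1    2
  b   0    1    2    2    2    2    2
  d   0    1    2    2    2    2    2
  c   0    1    2    3    3    3    3
  a   0    1    2    3    3    3    4
LCS length = dp[6][6] = 4

4


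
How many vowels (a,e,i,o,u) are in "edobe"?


Input: edobe
Checking each character:
  'e' at position 0: vowel (running total: 1)
  'd' at position 1: consonant
  'o' at position 2: vowel (running total: 2)
  'b' at position 3: consonant
  'e' at position 4: vowel (running total: 3)
Total vowels: 3

3


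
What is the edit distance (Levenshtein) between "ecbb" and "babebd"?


Computing edit distance: "ecbb" -> "babebd"
DP table:
           b    a    b    e    b    d
      0    1    2    3    4    5    6
  e   1    1    2    3    3    4    5
  c   2    2    2    3    4    4    5
  b   3    2    3    2    3    4    5
  b   4    3    3    3    3    3    4
Edit distance = dp[4][6] = 4

4


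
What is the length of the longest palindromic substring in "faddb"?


Input: "faddb"
Checking substrings for palindromes:
  [2:4] "dd" (len 2) => palindrome
Longest palindromic substring: "dd" with length 2

2


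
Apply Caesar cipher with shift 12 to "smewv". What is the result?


Caesar cipher: shift "smewv" by 12
  's' (pos 18) + 12 = pos 4 = 'e'
  'm' (pos 12) + 12 = pos 24 = 'y'
  'e' (pos 4) + 12 = pos 16 = 'q'
  'w' (pos 22) + 12 = pos 8 = 'i'
  'v' (pos 21) + 12 = pos 7 = 'h'
Result: eyqih

eyqih


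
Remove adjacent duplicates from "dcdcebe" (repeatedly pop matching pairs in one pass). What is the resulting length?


Input: dcdcebe
Stack-based adjacent duplicate removal:
  Read 'd': push. Stack: d
  Read 'c': push. Stack: dc
  Read 'd': push. Stack: dcd
  Read 'c': push. Stack: dcdc
  Read 'e': push. Stack: dcdce
  Read 'b': push. Stack: dcdceb
  Read 'e': push. Stack: dcdcebe
Final stack: "dcdcebe" (length 7)

7


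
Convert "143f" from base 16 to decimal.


Input: "143f" in base 16
Positional expansion:
  Digit '1' (value 1) x 16^3 = 4096
  Digit '4' (value 4) x 16^2 = 1024
  Digit '3' (value 3) x 16^1 = 48
  Digit 'f' (value 15) x 16^0 = 15
Sum = 5183

5183


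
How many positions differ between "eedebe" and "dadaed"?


Comparing "eedebe" and "dadaed" position by position:
  Position 0: 'e' vs 'd' => DIFFER
  Position 1: 'e' vs 'a' => DIFFER
  Position 2: 'd' vs 'd' => same
  Position 3: 'e' vs 'a' => DIFFER
  Position 4: 'b' vs 'e' => DIFFER
  Position 5: 'e' vs 'd' => DIFFER
Positions that differ: 5

5


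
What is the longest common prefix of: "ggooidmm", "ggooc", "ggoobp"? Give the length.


Words: ggooidmm, ggooc, ggoobp
  Position 0: all 'g' => match
  Position 1: all 'g' => match
  Position 2: all 'o' => match
  Position 3: all 'o' => match
  Position 4: ('i', 'c', 'b') => mismatch, stop
LCP = "ggoo" (length 4)

4


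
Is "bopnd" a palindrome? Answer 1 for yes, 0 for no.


Input: bopnd
Reversed: dnpob
  Compare pos 0 ('b') with pos 4 ('d'): MISMATCH
  Compare pos 1 ('o') with pos 3 ('n'): MISMATCH
Result: not a palindrome

0


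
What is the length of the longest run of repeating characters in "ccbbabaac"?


Input: "ccbbabaac"
Scanning for longest run:
  Position 1 ('c'): continues run of 'c', length=2
  Position 2 ('b'): new char, reset run to 1
  Position 3 ('b'): continues run of 'b', length=2
  Position 4 ('a'): new char, reset run to 1
  Position 5 ('b'): new char, reset run to 1
  Position 6 ('a'): new char, reset run to 1
  Position 7 ('a'): continues run of 'a', length=2
  Position 8 ('c'): new char, reset run to 1
Longest run: 'c' with length 2

2


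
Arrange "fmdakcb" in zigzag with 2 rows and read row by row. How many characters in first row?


Zigzag "fmdakcb" into 2 rows:
Placing characters:
  'f' => row 0
  'm' => row 1
  'd' => row 0
  'a' => row 1
  'k' => row 0
  'c' => row 1
  'b' => row 0
Rows:
  Row 0: "fdkb"
  Row 1: "mac"
First row length: 4

4


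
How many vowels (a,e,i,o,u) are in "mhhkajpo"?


Input: mhhkajpo
Checking each character:
  'm' at position 0: consonant
  'h' at position 1: consonant
  'h' at position 2: consonant
  'k' at position 3: consonant
  'a' at position 4: vowel (running total: 1)
  'j' at position 5: consonant
  'p' at position 6: consonant
  'o' at position 7: vowel (running total: 2)
Total vowels: 2

2


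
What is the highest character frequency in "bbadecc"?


Input: bbadecc
Character counts:
  'a': 1
  'b': 2
  'c': 2
  'd': 1
  'e': 1
Maximum frequency: 2

2


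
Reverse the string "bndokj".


Input: bndokj
Reading characters right to left:
  Position 5: 'j'
  Position 4: 'k'
  Position 3: 'o'
  Position 2: 'd'
  Position 1: 'n'
  Position 0: 'b'
Reversed: jkodnb

jkodnb


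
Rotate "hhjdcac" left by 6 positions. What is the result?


Input: "hhjdcac", rotate left by 6
First 6 characters: "hhjdca"
Remaining characters: "c"
Concatenate remaining + first: "c" + "hhjdca" = "chhjdca"

chhjdca


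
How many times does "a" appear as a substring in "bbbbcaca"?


Searching for "a" in "bbbbcaca"
Scanning each position:
  Position 0: "b" => no
  Position 1: "b" => no
  Position 2: "b" => no
  Position 3: "b" => no
  Position 4: "c" => no
  Position 5: "a" => MATCH
  Position 6: "c" => no
  Position 7: "a" => MATCH
Total occurrences: 2

2


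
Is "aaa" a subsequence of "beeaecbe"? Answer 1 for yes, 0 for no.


Check if "aaa" is a subsequence of "beeaecbe"
Greedy scan:
  Position 0 ('b'): no match needed
  Position 1 ('e'): no match needed
  Position 2 ('e'): no match needed
  Position 3 ('a'): matches sub[0] = 'a'
  Position 4 ('e'): no match needed
  Position 5 ('c'): no match needed
  Position 6 ('b'): no match needed
  Position 7 ('e'): no match needed
Only matched 1/3 characters => not a subsequence

0


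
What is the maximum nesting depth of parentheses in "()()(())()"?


Input: "()()(())()"
Tracking depth:
  Position 0 '(': depth becomes 1
  Position 1 ')': depth becomes 0
  Position 2 '(': depth becomes 1
  Position 3 ')': depth becomes 0
  Position 4 '(': depth becomes 1
  Position 5 '(': depth becomes 2
  Position 6 ')': depth becomes 1
  Position 7 ')': depth becomes 0
  Position 8 '(': depth becomes 1
  Position 9 ')': depth becomes 0
Maximum depth reached: 2

2


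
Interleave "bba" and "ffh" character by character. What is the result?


Interleaving "bba" and "ffh":
  Position 0: 'b' from first, 'f' from second => "bf"
  Position 1: 'b' from first, 'f' from second => "bf"
  Position 2: 'a' from first, 'h' from second => "ah"
Result: bfbfah

bfbfah


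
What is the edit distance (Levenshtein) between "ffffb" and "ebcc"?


Computing edit distance: "ffffb" -> "ebcc"
DP table:
           e    b    c    c
      0    1    2    3    4
  f   1    1    2    3    4
  f   2    2    2    3    4
  f   3    3    3    3    4
  f   4    4    4    4    4
  b   5    5    4    5    5
Edit distance = dp[5][4] = 5

5


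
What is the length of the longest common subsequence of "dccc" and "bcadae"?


LCS of "dccc" and "bcadae"
DP table:
           b    c    a    d    a    e
      0    0    0    0    0    0    0
  d   0    0    0    0    1    1    1
  c   0    0    1    1    1    1    1
  c   0    0    1    1    1    1    1
  c   0    0    1    1    1    1    1
LCS length = dp[4][6] = 1

1


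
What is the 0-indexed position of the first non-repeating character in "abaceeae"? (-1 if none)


Input: abaceeae
Character frequencies:
  'a': 3
  'b': 1
  'c': 1
  'e': 3
Scanning left to right for freq == 1:
  Position 0 ('a'): freq=3, skip
  Position 1 ('b'): unique! => answer = 1

1


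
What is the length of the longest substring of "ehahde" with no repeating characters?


Input: "ehahde"
Sliding window (track last position of each char):
  Position 0 ('e'): window [0,0] length 1 -- new best
  Position 1 ('h'): window [0,1] length 2 -- new best
  Position 2 ('a'): window [0,2] length 3 -- new best
  Position 3 ('h'): repeat (last at 1), move window start to 2
  Position 3 ('h'): window [2,3] length 2
  Position 4 ('d'): window [2,4] length 3
  Position 5 ('e'): window [2,5] length 4 -- new best
Longest substring with no repeats: "ahde" with length 4

4


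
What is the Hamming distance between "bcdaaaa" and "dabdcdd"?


Comparing "bcdaaaa" and "dabdcdd" position by position:
  Position 0: 'b' vs 'd' => differ
  Position 1: 'c' vs 'a' => differ
  Position 2: 'd' vs 'b' => differ
  Position 3: 'a' vs 'd' => differ
  Position 4: 'a' vs 'c' => differ
  Position 5: 'a' vs 'd' => differ
  Position 6: 'a' vs 'd' => differ
Total differences (Hamming distance): 7

7


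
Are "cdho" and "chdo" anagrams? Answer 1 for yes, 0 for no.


Strings: "cdho", "chdo"
Sorted first:  cdho
Sorted second: cdho
Sorted forms match => anagrams

1


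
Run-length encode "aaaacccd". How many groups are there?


Input: aaaacccd
Scanning for consecutive runs:
  Group 1: 'a' x 4 (positions 0-3)
  Group 2: 'c' x 3 (positions 4-6)
  Group 3: 'd' x 1 (positions 7-7)
Total groups: 3

3


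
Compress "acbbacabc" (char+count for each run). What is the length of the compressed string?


Input: acbbacabc
Runs:
  'a' x 1 => "a1"
  'c' x 1 => "c1"
  'b' x 2 => "b2"
  'a' x 1 => "a1"
  'c' x 1 => "c1"
  'a' x 1 => "a1"
  'b' x 1 => "b1"
  'c' x 1 => "c1"
Compressed: "a1c1b2a1c1a1b1c1"
Compressed length: 16

16


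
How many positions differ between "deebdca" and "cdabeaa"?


Comparing "deebdca" and "cdabeaa" position by position:
  Position 0: 'd' vs 'c' => DIFFER
  Position 1: 'e' vs 'd' => DIFFER
  Position 2: 'e' vs 'a' => DIFFER
  Position 3: 'b' vs 'b' => same
  Position 4: 'd' vs 'e' => DIFFER
  Position 5: 'c' vs 'a' => DIFFER
  Position 6: 'a' vs 'a' => same
Positions that differ: 5

5


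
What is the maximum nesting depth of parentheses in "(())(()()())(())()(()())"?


Input: "(())(()()())(())()(()())"
Tracking depth:
  Position 0 '(': depth becomes 1
  Position 1 '(': depth becomes 2
  Position 2 ')': depth becomes 1
  Position 3 ')': depth becomes 0
  Position 4 '(': depth becomes 1
  Position 5 '(': depth becomes 2
  Position 6 ')': depth becomes 1
  Position 7 '(': depth becomes 2
  Position 8 ')': depth becomes 1
  Position 9 '(': depth becomes 2
  Position 10 ')': depth becomes 1
  Position 11 ')': depth becomes 0
  Position 12 '(': depth becomes 1
  Position 13 '(': depth becomes 2
  Position 14 ')': depth becomes 1
  Position 15 ')': depth becomes 0
  Position 16 '(': depth becomes 1
  Position 17 ')': depth becomes 0
  Position 18 '(': depth becomes 1
  Position 19 '(': depth becomes 2
  Position 20 ')': depth becomes 1
  Position 21 '(': depth becomes 2
  Position 22 ')': depth becomes 1
  Position 23 ')': depth becomes 0
Maximum depth reached: 2

2


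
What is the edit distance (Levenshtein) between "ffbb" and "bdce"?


Computing edit distance: "ffbb" -> "bdce"
DP table:
           b    d    c    e
      0    1    2    3    4
  f   1    1    2    3    4
  f   2    2    2    3    4
  b   3    2    3    3    4
  b   4    3    3    4    4
Edit distance = dp[4][4] = 4

4


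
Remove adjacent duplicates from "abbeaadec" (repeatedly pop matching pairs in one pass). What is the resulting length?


Input: abbeaadec
Stack-based adjacent duplicate removal:
  Read 'a': push. Stack: a
  Read 'b': push. Stack: ab
  Read 'b': matches stack top 'b' => pop. Stack: a
  Read 'e': push. Stack: ae
  Read 'a': push. Stack: aea
  Read 'a': matches stack top 'a' => pop. Stack: ae
  Read 'd': push. Stack: aed
  Read 'e': push. Stack: aede
  Read 'c': push. Stack: aedec
Final stack: "aedec" (length 5)

5


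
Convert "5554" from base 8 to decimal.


Input: "5554" in base 8
Positional expansion:
  Digit '5' (value 5) x 8^3 = 2560
  Digit '5' (value 5) x 8^2 = 320
  Digit '5' (value 5) x 8^1 = 40
  Digit '4' (value 4) x 8^0 = 4
Sum = 2924

2924


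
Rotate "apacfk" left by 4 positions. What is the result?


Input: "apacfk", rotate left by 4
First 4 characters: "apac"
Remaining characters: "fk"
Concatenate remaining + first: "fk" + "apac" = "fkapac"

fkapac


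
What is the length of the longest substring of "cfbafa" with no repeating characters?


Input: "cfbafa"
Sliding window (track last position of each char):
  Position 0 ('c'): window [0,0] length 1 -- new best
  Position 1 ('f'): window [0,1] length 2 -- new best
  Position 2 ('b'): window [0,2] length 3 -- new best
  Position 3 ('a'): window [0,3] length 4 -- new best
  Position 4 ('f'): repeat (last at 1), move window start to 2
  Position 4 ('f'): window [2,4] length 3
  Position 5 ('a'): repeat (last at 3), move window start to 4
  Position 5 ('a'): window [4,5] length 2
Longest substring with no repeats: "cfba" with length 4

4


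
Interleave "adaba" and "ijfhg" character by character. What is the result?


Interleaving "adaba" and "ijfhg":
  Position 0: 'a' from first, 'i' from second => "ai"
  Position 1: 'd' from first, 'j' from second => "dj"
  Position 2: 'a' from first, 'f' from second => "af"
  Position 3: 'b' from first, 'h' from second => "bh"
  Position 4: 'a' from first, 'g' from second => "ag"
Result: aidjafbhag

aidjafbhag


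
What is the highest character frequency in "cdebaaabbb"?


Input: cdebaaabbb
Character counts:
  'a': 3
  'b': 4
  'c': 1
  'd': 1
  'e': 1
Maximum frequency: 4

4


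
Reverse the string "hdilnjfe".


Input: hdilnjfe
Reading characters right to left:
  Position 7: 'e'
  Position 6: 'f'
  Position 5: 'j'
  Position 4: 'n'
  Position 3: 'l'
  Position 2: 'i'
  Position 1: 'd'
  Position 0: 'h'
Reversed: efjnlidh

efjnlidh


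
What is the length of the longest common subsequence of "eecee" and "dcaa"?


LCS of "eecee" and "dcaa"
DP table:
           d    c    a    a
      0    0    0    0    0
  e   0    0    0    0    0
  e   0    0    0    0    0
  c   0    0    1    1    1
  e   0    0    1    1    1
  e   0    0    1    1    1
LCS length = dp[5][4] = 1

1


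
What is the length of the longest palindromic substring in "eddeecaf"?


Input: "eddeecaf"
Checking substrings for palindromes:
  [0:4] "edde" (len 4) => palindrome
  [1:3] "dd" (len 2) => palindrome
  [3:5] "ee" (len 2) => palindrome
Longest palindromic substring: "edde" with length 4

4


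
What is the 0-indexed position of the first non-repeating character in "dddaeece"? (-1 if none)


Input: dddaeece
Character frequencies:
  'a': 1
  'c': 1
  'd': 3
  'e': 3
Scanning left to right for freq == 1:
  Position 0 ('d'): freq=3, skip
  Position 1 ('d'): freq=3, skip
  Position 2 ('d'): freq=3, skip
  Position 3 ('a'): unique! => answer = 3

3


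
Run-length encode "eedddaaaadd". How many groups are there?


Input: eedddaaaadd
Scanning for consecutive runs:
  Group 1: 'e' x 2 (positions 0-1)
  Group 2: 'd' x 3 (positions 2-4)
  Group 3: 'a' x 4 (positions 5-8)
  Group 4: 'd' x 2 (positions 9-10)
Total groups: 4

4


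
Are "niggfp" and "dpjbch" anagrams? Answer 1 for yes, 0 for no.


Strings: "niggfp", "dpjbch"
Sorted first:  fgginp
Sorted second: bcdhjp
Differ at position 0: 'f' vs 'b' => not anagrams

0


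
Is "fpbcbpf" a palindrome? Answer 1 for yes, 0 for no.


Input: fpbcbpf
Reversed: fpbcbpf
  Compare pos 0 ('f') with pos 6 ('f'): match
  Compare pos 1 ('p') with pos 5 ('p'): match
  Compare pos 2 ('b') with pos 4 ('b'): match
Result: palindrome

1


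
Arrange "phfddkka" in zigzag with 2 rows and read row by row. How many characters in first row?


Zigzag "phfddkka" into 2 rows:
Placing characters:
  'p' => row 0
  'h' => row 1
  'f' => row 0
  'd' => row 1
  'd' => row 0
  'k' => row 1
  'k' => row 0
  'a' => row 1
Rows:
  Row 0: "pfdk"
  Row 1: "hdka"
First row length: 4

4


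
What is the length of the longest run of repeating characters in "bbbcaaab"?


Input: "bbbcaaab"
Scanning for longest run:
  Position 1 ('b'): continues run of 'b', length=2
  Position 2 ('b'): continues run of 'b', length=3
  Position 3 ('c'): new char, reset run to 1
  Position 4 ('a'): new char, reset run to 1
  Position 5 ('a'): continues run of 'a', length=2
  Position 6 ('a'): continues run of 'a', length=3
  Position 7 ('b'): new char, reset run to 1
Longest run: 'b' with length 3

3


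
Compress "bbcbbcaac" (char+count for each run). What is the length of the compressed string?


Input: bbcbbcaac
Runs:
  'b' x 2 => "b2"
  'c' x 1 => "c1"
  'b' x 2 => "b2"
  'c' x 1 => "c1"
  'a' x 2 => "a2"
  'c' x 1 => "c1"
Compressed: "b2c1b2c1a2c1"
Compressed length: 12

12


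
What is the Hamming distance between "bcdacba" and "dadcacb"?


Comparing "bcdacba" and "dadcacb" position by position:
  Position 0: 'b' vs 'd' => differ
  Position 1: 'c' vs 'a' => differ
  Position 2: 'd' vs 'd' => same
  Position 3: 'a' vs 'c' => differ
  Position 4: 'c' vs 'a' => differ
  Position 5: 'b' vs 'c' => differ
  Position 6: 'a' vs 'b' => differ
Total differences (Hamming distance): 6

6


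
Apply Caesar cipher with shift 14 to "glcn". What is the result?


Caesar cipher: shift "glcn" by 14
  'g' (pos 6) + 14 = pos 20 = 'u'
  'l' (pos 11) + 14 = pos 25 = 'z'
  'c' (pos 2) + 14 = pos 16 = 'q'
  'n' (pos 13) + 14 = pos 1 = 'b'
Result: uzqb

uzqb


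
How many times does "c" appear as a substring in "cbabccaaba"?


Searching for "c" in "cbabccaaba"
Scanning each position:
  Position 0: "c" => MATCH
  Position 1: "b" => no
  Position 2: "a" => no
  Position 3: "b" => no
  Position 4: "c" => MATCH
  Position 5: "c" => MATCH
  Position 6: "a" => no
  Position 7: "a" => no
  Position 8: "b" => no
  Position 9: "a" => no
Total occurrences: 3

3


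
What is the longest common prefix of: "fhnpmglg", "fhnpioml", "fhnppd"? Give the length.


Words: fhnpmglg, fhnpioml, fhnppd
  Position 0: all 'f' => match
  Position 1: all 'h' => match
  Position 2: all 'n' => match
  Position 3: all 'p' => match
  Position 4: ('m', 'i', 'p') => mismatch, stop
LCP = "fhnp" (length 4)

4


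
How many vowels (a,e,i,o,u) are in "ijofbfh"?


Input: ijofbfh
Checking each character:
  'i' at position 0: vowel (running total: 1)
  'j' at position 1: consonant
  'o' at position 2: vowel (running total: 2)
  'f' at position 3: consonant
  'b' at position 4: consonant
  'f' at position 5: consonant
  'h' at position 6: consonant
Total vowels: 2

2


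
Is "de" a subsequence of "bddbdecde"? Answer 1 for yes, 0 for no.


Check if "de" is a subsequence of "bddbdecde"
Greedy scan:
  Position 0 ('b'): no match needed
  Position 1 ('d'): matches sub[0] = 'd'
  Position 2 ('d'): no match needed
  Position 3 ('b'): no match needed
  Position 4 ('d'): no match needed
  Position 5 ('e'): matches sub[1] = 'e'
  Position 6 ('c'): no match needed
  Position 7 ('d'): no match needed
  Position 8 ('e'): no match needed
All 2 characters matched => is a subsequence

1


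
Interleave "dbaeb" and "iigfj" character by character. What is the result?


Interleaving "dbaeb" and "iigfj":
  Position 0: 'd' from first, 'i' from second => "di"
  Position 1: 'b' from first, 'i' from second => "bi"
  Position 2: 'a' from first, 'g' from second => "ag"
  Position 3: 'e' from first, 'f' from second => "ef"
  Position 4: 'b' from first, 'j' from second => "bj"
Result: dibiagefbj

dibiagefbj


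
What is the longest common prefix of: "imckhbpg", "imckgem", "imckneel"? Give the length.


Words: imckhbpg, imckgem, imckneel
  Position 0: all 'i' => match
  Position 1: all 'm' => match
  Position 2: all 'c' => match
  Position 3: all 'k' => match
  Position 4: ('h', 'g', 'n') => mismatch, stop
LCP = "imck" (length 4)

4


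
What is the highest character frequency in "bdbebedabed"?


Input: bdbebedabed
Character counts:
  'a': 1
  'b': 4
  'd': 3
  'e': 3
Maximum frequency: 4

4


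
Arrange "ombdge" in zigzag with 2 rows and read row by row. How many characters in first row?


Zigzag "ombdge" into 2 rows:
Placing characters:
  'o' => row 0
  'm' => row 1
  'b' => row 0
  'd' => row 1
  'g' => row 0
  'e' => row 1
Rows:
  Row 0: "obg"
  Row 1: "mde"
First row length: 3

3


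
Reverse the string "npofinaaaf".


Input: npofinaaaf
Reading characters right to left:
  Position 9: 'f'
  Position 8: 'a'
  Position 7: 'a'
  Position 6: 'a'
  Position 5: 'n'
  Position 4: 'i'
  Position 3: 'f'
  Position 2: 'o'
  Position 1: 'p'
  Position 0: 'n'
Reversed: faaanifopn

faaanifopn


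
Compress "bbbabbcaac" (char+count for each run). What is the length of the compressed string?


Input: bbbabbcaac
Runs:
  'b' x 3 => "b3"
  'a' x 1 => "a1"
  'b' x 2 => "b2"
  'c' x 1 => "c1"
  'a' x 2 => "a2"
  'c' x 1 => "c1"
Compressed: "b3a1b2c1a2c1"
Compressed length: 12

12


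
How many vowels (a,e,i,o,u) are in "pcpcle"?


Input: pcpcle
Checking each character:
  'p' at position 0: consonant
  'c' at position 1: consonant
  'p' at position 2: consonant
  'c' at position 3: consonant
  'l' at position 4: consonant
  'e' at position 5: vowel (running total: 1)
Total vowels: 1

1


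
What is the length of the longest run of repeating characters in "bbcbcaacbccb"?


Input: "bbcbcaacbccb"
Scanning for longest run:
  Position 1 ('b'): continues run of 'b', length=2
  Position 2 ('c'): new char, reset run to 1
  Position 3 ('b'): new char, reset run to 1
  Position 4 ('c'): new char, reset run to 1
  Position 5 ('a'): new char, reset run to 1
  Position 6 ('a'): continues run of 'a', length=2
  Position 7 ('c'): new char, reset run to 1
  Position 8 ('b'): new char, reset run to 1
  Position 9 ('c'): new char, reset run to 1
  Position 10 ('c'): continues run of 'c', length=2
  Position 11 ('b'): new char, reset run to 1
Longest run: 'b' with length 2

2


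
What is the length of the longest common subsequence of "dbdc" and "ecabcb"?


LCS of "dbdc" and "ecabcb"
DP table:
           e    c    a    b    c    b
      0    0    0    0    0    0    0
  d   0    0    0    0    0    0    0
  b   0    0    0    0    1    1    1
  d   0    0    0    0    1    1    1
  c   0    0    1    1    1    2    2
LCS length = dp[4][6] = 2

2


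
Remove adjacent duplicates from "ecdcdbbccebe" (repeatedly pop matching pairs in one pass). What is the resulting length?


Input: ecdcdbbccebe
Stack-based adjacent duplicate removal:
  Read 'e': push. Stack: e
  Read 'c': push. Stack: ec
  Read 'd': push. Stack: ecd
  Read 'c': push. Stack: ecdc
  Read 'd': push. Stack: ecdcd
  Read 'b': push. Stack: ecdcdb
  Read 'b': matches stack top 'b' => pop. Stack: ecdcd
  Read 'c': push. Stack: ecdcdc
  Read 'c': matches stack top 'c' => pop. Stack: ecdcd
  Read 'e': push. Stack: ecdcde
  Read 'b': push. Stack: ecdcdeb
  Read 'e': push. Stack: ecdcdebe
Final stack: "ecdcdebe" (length 8)

8


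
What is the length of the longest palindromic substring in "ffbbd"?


Input: "ffbbd"
Checking substrings for palindromes:
  [0:2] "ff" (len 2) => palindrome
  [2:4] "bb" (len 2) => palindrome
Longest palindromic substring: "ff" with length 2

2


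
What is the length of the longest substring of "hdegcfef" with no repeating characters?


Input: "hdegcfef"
Sliding window (track last position of each char):
  Position 0 ('h'): window [0,0] length 1 -- new best
  Position 1 ('d'): window [0,1] length 2 -- new best
  Position 2 ('e'): window [0,2] length 3 -- new best
  Position 3 ('g'): window [0,3] length 4 -- new best
  Position 4 ('c'): window [0,4] length 5 -- new best
  Position 5 ('f'): window [0,5] length 6 -- new best
  Position 6 ('e'): repeat (last at 2), move window start to 3
  Position 6 ('e'): window [3,6] length 4
  Position 7 ('f'): repeat (last at 5), move window start to 6
  Position 7 ('f'): window [6,7] length 2
Longest substring with no repeats: "hdegcf" with length 6

6


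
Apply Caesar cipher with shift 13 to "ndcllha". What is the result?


Caesar cipher: shift "ndcllha" by 13
  'n' (pos 13) + 13 = pos 0 = 'a'
  'd' (pos 3) + 13 = pos 16 = 'q'
  'c' (pos 2) + 13 = pos 15 = 'p'
  'l' (pos 11) + 13 = pos 24 = 'y'
  'l' (pos 11) + 13 = pos 24 = 'y'
  'h' (pos 7) + 13 = pos 20 = 'u'
  'a' (pos 0) + 13 = pos 13 = 'n'
Result: aqpyyun

aqpyyun


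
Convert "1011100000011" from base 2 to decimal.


Input: "1011100000011" in base 2
Positional expansion:
  Digit '1' (value 1) x 2^12 = 4096
  Digit '0' (value 0) x 2^11 = 0
  Digit '1' (value 1) x 2^10 = 1024
  Digit '1' (value 1) x 2^9 = 512
  Digit '1' (value 1) x 2^8 = 256
  Digit '0' (value 0) x 2^7 = 0
  Digit '0' (value 0) x 2^6 = 0
  Digit '0' (value 0) x 2^5 = 0
  Digit '0' (value 0) x 2^4 = 0
  Digit '0' (value 0) x 2^3 = 0
  Digit '0' (value 0) x 2^2 = 0
  Digit '1' (value 1) x 2^1 = 2
  Digit '1' (value 1) x 2^0 = 1
Sum = 5891

5891


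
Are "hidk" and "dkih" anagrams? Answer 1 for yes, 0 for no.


Strings: "hidk", "dkih"
Sorted first:  dhik
Sorted second: dhik
Sorted forms match => anagrams

1


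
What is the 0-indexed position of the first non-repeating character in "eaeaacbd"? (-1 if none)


Input: eaeaacbd
Character frequencies:
  'a': 3
  'b': 1
  'c': 1
  'd': 1
  'e': 2
Scanning left to right for freq == 1:
  Position 0 ('e'): freq=2, skip
  Position 1 ('a'): freq=3, skip
  Position 2 ('e'): freq=2, skip
  Position 3 ('a'): freq=3, skip
  Position 4 ('a'): freq=3, skip
  Position 5 ('c'): unique! => answer = 5

5


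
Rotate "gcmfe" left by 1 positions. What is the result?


Input: "gcmfe", rotate left by 1
First 1 characters: "g"
Remaining characters: "cmfe"
Concatenate remaining + first: "cmfe" + "g" = "cmfeg"

cmfeg


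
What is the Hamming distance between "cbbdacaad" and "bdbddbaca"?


Comparing "cbbdacaad" and "bdbddbaca" position by position:
  Position 0: 'c' vs 'b' => differ
  Position 1: 'b' vs 'd' => differ
  Position 2: 'b' vs 'b' => same
  Position 3: 'd' vs 'd' => same
  Position 4: 'a' vs 'd' => differ
  Position 5: 'c' vs 'b' => differ
  Position 6: 'a' vs 'a' => same
  Position 7: 'a' vs 'c' => differ
  Position 8: 'd' vs 'a' => differ
Total differences (Hamming distance): 6

6


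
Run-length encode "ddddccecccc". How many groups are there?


Input: ddddccecccc
Scanning for consecutive runs:
  Group 1: 'd' x 4 (positions 0-3)
  Group 2: 'c' x 2 (positions 4-5)
  Group 3: 'e' x 1 (positions 6-6)
  Group 4: 'c' x 4 (positions 7-10)
Total groups: 4

4


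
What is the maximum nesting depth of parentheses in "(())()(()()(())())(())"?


Input: "(())()(()()(())())(())"
Tracking depth:
  Position 0 '(': depth becomes 1
  Position 1 '(': depth becomes 2
  Position 2 ')': depth becomes 1
  Position 3 ')': depth becomes 0
  Position 4 '(': depth becomes 1
  Position 5 ')': depth becomes 0
  Position 6 '(': depth becomes 1
  Position 7 '(': depth becomes 2
  Position 8 ')': depth becomes 1
  Position 9 '(': depth becomes 2
  Position 10 ')': depth becomes 1
  Position 11 '(': depth becomes 2
  Position 12 '(': depth becomes 3
  Position 13 ')': depth becomes 2
  Position 14 ')': depth becomes 1
  Position 15 '(': depth becomes 2
  Position 16 ')': depth becomes 1
  Position 17 ')': depth becomes 0
  Position 18 '(': depth becomes 1
  Position 19 '(': depth becomes 2
  Position 20 ')': depth becomes 1
  Position 21 ')': depth becomes 0
Maximum depth reached: 3

3


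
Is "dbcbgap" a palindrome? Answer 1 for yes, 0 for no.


Input: dbcbgap
Reversed: pagbcbd
  Compare pos 0 ('d') with pos 6 ('p'): MISMATCH
  Compare pos 1 ('b') with pos 5 ('a'): MISMATCH
  Compare pos 2 ('c') with pos 4 ('g'): MISMATCH
Result: not a palindrome

0


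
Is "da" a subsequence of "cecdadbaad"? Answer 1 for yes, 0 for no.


Check if "da" is a subsequence of "cecdadbaad"
Greedy scan:
  Position 0 ('c'): no match needed
  Position 1 ('e'): no match needed
  Position 2 ('c'): no match needed
  Position 3 ('d'): matches sub[0] = 'd'
  Position 4 ('a'): matches sub[1] = 'a'
  Position 5 ('d'): no match needed
  Position 6 ('b'): no match needed
  Position 7 ('a'): no match needed
  Position 8 ('a'): no match needed
  Position 9 ('d'): no match needed
All 2 characters matched => is a subsequence

1


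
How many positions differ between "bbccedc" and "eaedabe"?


Comparing "bbccedc" and "eaedabe" position by position:
  Position 0: 'b' vs 'e' => DIFFER
  Position 1: 'b' vs 'a' => DIFFER
  Position 2: 'c' vs 'e' => DIFFER
  Position 3: 'c' vs 'd' => DIFFER
  Position 4: 'e' vs 'a' => DIFFER
  Position 5: 'd' vs 'b' => DIFFER
  Position 6: 'c' vs 'e' => DIFFER
Positions that differ: 7

7


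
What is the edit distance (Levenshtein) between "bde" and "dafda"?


Computing edit distance: "bde" -> "dafda"
DP table:
           d    a    f    d    a
      0    1    2    3    4    5
  b   1    1    2    3    4    5
  d   2    1    2    3    3    4
  e   3    2    2    3    4    4
Edit distance = dp[3][5] = 4

4


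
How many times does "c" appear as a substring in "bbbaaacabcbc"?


Searching for "c" in "bbbaaacabcbc"
Scanning each position:
  Position 0: "b" => no
  Position 1: "b" => no
  Position 2: "b" => no
  Position 3: "a" => no
  Position 4: "a" => no
  Position 5: "a" => no
  Position 6: "c" => MATCH
  Position 7: "a" => no
  Position 8: "b" => no
  Position 9: "c" => MATCH
  Position 10: "b" => no
  Position 11: "c" => MATCH
Total occurrences: 3

3


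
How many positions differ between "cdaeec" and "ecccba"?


Comparing "cdaeec" and "ecccba" position by position:
  Position 0: 'c' vs 'e' => DIFFER
  Position 1: 'd' vs 'c' => DIFFER
  Position 2: 'a' vs 'c' => DIFFER
  Position 3: 'e' vs 'c' => DIFFER
  Position 4: 'e' vs 'b' => DIFFER
  Position 5: 'c' vs 'a' => DIFFER
Positions that differ: 6

6


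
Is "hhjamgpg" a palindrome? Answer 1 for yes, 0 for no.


Input: hhjamgpg
Reversed: gpgmajhh
  Compare pos 0 ('h') with pos 7 ('g'): MISMATCH
  Compare pos 1 ('h') with pos 6 ('p'): MISMATCH
  Compare pos 2 ('j') with pos 5 ('g'): MISMATCH
  Compare pos 3 ('a') with pos 4 ('m'): MISMATCH
Result: not a palindrome

0


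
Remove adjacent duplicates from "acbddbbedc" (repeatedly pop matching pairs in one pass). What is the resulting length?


Input: acbddbbedc
Stack-based adjacent duplicate removal:
  Read 'a': push. Stack: a
  Read 'c': push. Stack: ac
  Read 'b': push. Stack: acb
  Read 'd': push. Stack: acbd
  Read 'd': matches stack top 'd' => pop. Stack: acb
  Read 'b': matches stack top 'b' => pop. Stack: ac
  Read 'b': push. Stack: acb
  Read 'e': push. Stack: acbe
  Read 'd': push. Stack: acbed
  Read 'c': push. Stack: acbedc
Final stack: "acbedc" (length 6)

6


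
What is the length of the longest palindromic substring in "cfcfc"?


Input: "cfcfc"
Checking substrings for palindromes:
  [0:5] "cfcfc" (len 5) => palindrome
  [0:3] "cfc" (len 3) => palindrome
  [1:4] "fcf" (len 3) => palindrome
  [2:5] "cfc" (len 3) => palindrome
Longest palindromic substring: "cfcfc" with length 5

5


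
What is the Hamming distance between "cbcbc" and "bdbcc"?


Comparing "cbcbc" and "bdbcc" position by position:
  Position 0: 'c' vs 'b' => differ
  Position 1: 'b' vs 'd' => differ
  Position 2: 'c' vs 'b' => differ
  Position 3: 'b' vs 'c' => differ
  Position 4: 'c' vs 'c' => same
Total differences (Hamming distance): 4

4


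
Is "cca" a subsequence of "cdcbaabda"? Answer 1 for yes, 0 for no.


Check if "cca" is a subsequence of "cdcbaabda"
Greedy scan:
  Position 0 ('c'): matches sub[0] = 'c'
  Position 1 ('d'): no match needed
  Position 2 ('c'): matches sub[1] = 'c'
  Position 3 ('b'): no match needed
  Position 4 ('a'): matches sub[2] = 'a'
  Position 5 ('a'): no match needed
  Position 6 ('b'): no match needed
  Position 7 ('d'): no match needed
  Position 8 ('a'): no match needed
All 3 characters matched => is a subsequence

1
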